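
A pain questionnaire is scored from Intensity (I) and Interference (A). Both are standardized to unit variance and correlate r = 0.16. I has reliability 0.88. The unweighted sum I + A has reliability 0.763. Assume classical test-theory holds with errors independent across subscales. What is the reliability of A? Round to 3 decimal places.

0.570

Var(I+A) = 2 + 2·0.16 = 2.320.
True-score variance = ρ_I + ρ_A + 2·0.16, so 0.763 = (0.88 + ρ_A + 0.32) / 2.320.
ρ_A = 0.763·2.320 − 0.88 − 0.32 = 0.570.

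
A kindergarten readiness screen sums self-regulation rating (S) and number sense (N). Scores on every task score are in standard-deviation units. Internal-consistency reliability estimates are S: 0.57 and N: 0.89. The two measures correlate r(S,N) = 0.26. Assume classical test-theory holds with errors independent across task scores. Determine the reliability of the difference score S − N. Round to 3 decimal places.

Var(S−N) = 1 + 1 − 2·0.26 = 2 − 0.52 = 1.48.
With uncorrelated errors the cross-covariances are all true-score covariance, so they carry over unchanged; only the diagonal terms shrink to ρᵢσᵢ².
True-score variance = [0.57 + 0.89] − 0.52 = 1.46 − 0.52 = 0.94.
Reliability = 0.94 / 1.48 = 0.635.

0.635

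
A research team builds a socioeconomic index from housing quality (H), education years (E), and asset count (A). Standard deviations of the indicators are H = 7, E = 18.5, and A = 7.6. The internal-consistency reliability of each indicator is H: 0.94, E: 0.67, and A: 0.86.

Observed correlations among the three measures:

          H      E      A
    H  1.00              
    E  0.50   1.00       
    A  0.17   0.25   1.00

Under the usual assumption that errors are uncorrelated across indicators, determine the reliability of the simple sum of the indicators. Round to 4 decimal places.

0.8141

Var(H+E+A) = 7² + 18.5² + 7.6² + 2·[7·18.5·0.50 + 7·7.6·0.17 + 18.5·7.6·0.25] = 449.01 + 217.888 = 666.898.
With uncorrelated errors the cross-covariances are all true-score covariance, so they carry over unchanged; only the diagonal terms shrink to ρᵢσᵢ².
True-score variance = [7²·0.94 + 18.5²·0.67 + 7.6²·0.86] + 217.888 = 325.041 + 217.888 = 542.929.
Reliability = 542.929 / 666.898 = 0.8141.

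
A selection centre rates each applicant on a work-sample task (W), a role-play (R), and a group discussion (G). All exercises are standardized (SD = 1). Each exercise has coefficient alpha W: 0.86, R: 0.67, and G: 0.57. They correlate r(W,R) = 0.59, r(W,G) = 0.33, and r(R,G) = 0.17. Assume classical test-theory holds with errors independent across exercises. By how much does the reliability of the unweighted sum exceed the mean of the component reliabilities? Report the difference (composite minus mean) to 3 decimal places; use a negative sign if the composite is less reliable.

0.126

Var(sum) = 3 + 2.18 = 5.18; true-score variance = 2.1 + 2.18 = 4.28; composite reliability = 0.8263.
Mean component reliability = 0.7000.
Difference = 0.8263 − 0.7000 = 0.126.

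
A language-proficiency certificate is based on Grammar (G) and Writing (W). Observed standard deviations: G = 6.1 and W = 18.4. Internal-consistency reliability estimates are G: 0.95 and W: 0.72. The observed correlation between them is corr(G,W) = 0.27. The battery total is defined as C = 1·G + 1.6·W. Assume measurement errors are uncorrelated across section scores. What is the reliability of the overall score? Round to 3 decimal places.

Var(C) = 6.1² + 1.6²·18.4² + 2·[1.6·6.1·18.4·0.27] = 903.924 + 96.9754 = 1000.9.
With uncorrelated errors the cross-covariances are all true-score covariance, so they carry over unchanged; only the diagonal terms shrink to ρᵢσᵢ².
True-score variance = [6.1²·0.95 + 1.6²·18.4²·0.72] + 96.9754 = 659.383 + 96.9754 = 756.359.
Reliability = 756.359 / 1000.9 = 0.756.

0.756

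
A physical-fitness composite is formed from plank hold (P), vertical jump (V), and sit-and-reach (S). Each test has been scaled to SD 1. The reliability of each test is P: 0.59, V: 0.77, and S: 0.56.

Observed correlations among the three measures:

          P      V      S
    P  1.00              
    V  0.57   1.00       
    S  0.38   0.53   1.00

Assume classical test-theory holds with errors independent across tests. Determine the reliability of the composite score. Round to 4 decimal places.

0.8188

Var(P+V+S) = 3 + 2·[0.57 + 0.38 + 0.53] = 3 + 2.96 = 5.96.
Under uncorrelated errors the observed covariances equal the true-score covariances, so only the own-variance terms attenuate.
True-score variance = [0.59 + 0.77 + 0.56] + 2.96 = 1.92 + 2.96 = 4.88.
Reliability = 4.88 / 5.96 = 0.8188.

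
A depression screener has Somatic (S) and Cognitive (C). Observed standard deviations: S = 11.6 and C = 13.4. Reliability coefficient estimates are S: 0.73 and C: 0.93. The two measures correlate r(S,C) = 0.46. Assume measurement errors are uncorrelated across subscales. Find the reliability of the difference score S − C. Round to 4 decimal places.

Var(S−C) = 11.6² + 13.4² − 2·11.6·13.4·0.46 = 314.12 − 143.005 = 171.115.
Because errors are independent across components, Cov(Tᵢ,Tⱼ) = Cov(Xᵢ,Xⱼ); the off-diagonal part of the true-score variance is the same as above.
True-score variance = [11.6²·0.73 + 13.4²·0.93] − 143.005 = 265.22 − 143.005 = 122.215.
Reliability = 122.215 / 171.115 = 0.7142.

0.7142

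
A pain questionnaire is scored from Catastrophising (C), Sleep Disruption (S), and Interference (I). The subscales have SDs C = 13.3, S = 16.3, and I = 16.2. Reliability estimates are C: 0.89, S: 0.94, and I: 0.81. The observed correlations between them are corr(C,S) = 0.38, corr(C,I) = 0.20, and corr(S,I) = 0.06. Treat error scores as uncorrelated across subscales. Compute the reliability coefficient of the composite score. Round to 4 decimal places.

0.9137

Var(C+S+I) = 13.3² + 16.3² + 16.2² + 2·[13.3·16.3·0.38 + 13.3·16.2·0.20 + 16.3·16.2·0.06] = 705.02 + 282.632 = 987.652.
With uncorrelated errors the cross-covariances are all true-score covariance, so they carry over unchanged; only the diagonal terms shrink to ρᵢσᵢ².
True-score variance = [13.3²·0.89 + 16.3²·0.94 + 16.2²·0.81] + 282.632 = 619.757 + 282.632 = 902.389.
Reliability = 902.389 / 987.652 = 0.9137.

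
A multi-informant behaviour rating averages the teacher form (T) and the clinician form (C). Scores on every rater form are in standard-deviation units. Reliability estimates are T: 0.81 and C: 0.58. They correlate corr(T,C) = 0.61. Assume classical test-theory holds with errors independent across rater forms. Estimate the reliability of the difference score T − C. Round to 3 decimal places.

0.218

Var(T−C) = 1 + 1 − 2·0.61 = 2 − 1.22 = 0.78.
With uncorrelated errors the cross-covariances are all true-score covariance, so they carry over unchanged; only the diagonal terms shrink to ρᵢσᵢ².
True-score variance = [0.81 + 0.58] − 1.22 = 1.39 − 1.22 = 0.17.
Reliability = 0.17 / 0.78 = 0.218.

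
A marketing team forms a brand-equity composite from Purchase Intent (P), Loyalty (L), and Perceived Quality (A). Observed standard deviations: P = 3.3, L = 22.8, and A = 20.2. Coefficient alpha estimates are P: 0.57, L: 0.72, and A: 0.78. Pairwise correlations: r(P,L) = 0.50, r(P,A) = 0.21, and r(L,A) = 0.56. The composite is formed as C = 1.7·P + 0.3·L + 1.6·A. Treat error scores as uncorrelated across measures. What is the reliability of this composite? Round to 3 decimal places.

Var(C) = 1.7²·3.3² + 0.3²·22.8² + 1.6²·20.2² + 2·[0.51·3.3·22.8·0.50 + 2.72·3.3·20.2·0.21 + 0.48·22.8·20.2·0.56] = 1122.84 + 362.122 = 1484.96.
Under uncorrelated errors the observed covariances equal the true-score covariances, so only the own-variance terms attenuate.
True-score variance = [1.7²·3.3²·0.57 + 0.3²·22.8²·0.72 + 1.6²·20.2²·0.78] + 362.122 = 866.399 + 362.122 = 1228.52.
Reliability = 1228.52 / 1484.96 = 0.827.

0.827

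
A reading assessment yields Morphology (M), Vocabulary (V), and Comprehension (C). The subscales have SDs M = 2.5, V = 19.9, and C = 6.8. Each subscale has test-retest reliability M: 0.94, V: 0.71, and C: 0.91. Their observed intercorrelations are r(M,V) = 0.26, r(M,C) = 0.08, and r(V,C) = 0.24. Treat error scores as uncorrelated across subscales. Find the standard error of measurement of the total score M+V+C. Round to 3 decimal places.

Var(total) = 448.5 + 93.5436 = 542.044.
True-score variance = 329.12 + 93.5436 = 422.664, so reliability = 0.7798.
Error variance = 542.044 − 422.664 = 119.38; SEM = √119.38 = 10.926.

10.926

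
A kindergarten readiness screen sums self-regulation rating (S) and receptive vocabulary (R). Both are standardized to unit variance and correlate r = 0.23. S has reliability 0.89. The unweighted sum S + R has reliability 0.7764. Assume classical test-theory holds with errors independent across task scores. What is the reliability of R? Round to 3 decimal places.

Var(S+R) = 2 + 2·0.23 = 2.460.
True-score variance = ρ_S + ρ_R + 2·0.23, so 0.7764 = (0.89 + ρ_R + 0.46) / 2.460.
ρ_R = 0.7764·2.460 − 0.89 − 0.46 = 0.560.

0.560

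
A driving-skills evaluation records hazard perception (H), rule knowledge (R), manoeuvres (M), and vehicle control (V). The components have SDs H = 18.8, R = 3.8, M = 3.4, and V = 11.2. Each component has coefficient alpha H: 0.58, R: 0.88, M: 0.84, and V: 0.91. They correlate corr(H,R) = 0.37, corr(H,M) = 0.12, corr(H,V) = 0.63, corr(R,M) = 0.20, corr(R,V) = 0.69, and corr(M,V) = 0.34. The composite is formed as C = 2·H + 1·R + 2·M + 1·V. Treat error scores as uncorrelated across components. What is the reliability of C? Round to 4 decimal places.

0.7460

Var(C) = 2²·18.8² + 3.8² + 2²·3.4² + 11.2² + 2·[2·18.8·3.8·0.37 + 4·18.8·3.4·0.12 + 2·18.8·11.2·0.63 + 2·3.8·3.4·0.20 + 3.8·11.2·0.69 + 2·3.4·11.2·0.34] = 1599.88 + 818.563 = 2418.44.
Under uncorrelated errors the observed covariances equal the true-score covariances, so only the own-variance terms attenuate.
True-score variance = [2²·18.8²·0.58 + 3.8²·0.88 + 2²·3.4²·0.84 + 11.2²·0.91] + 818.563 = 985.68 + 818.563 = 1804.24.
Reliability = 1804.24 / 2418.44 = 0.7460.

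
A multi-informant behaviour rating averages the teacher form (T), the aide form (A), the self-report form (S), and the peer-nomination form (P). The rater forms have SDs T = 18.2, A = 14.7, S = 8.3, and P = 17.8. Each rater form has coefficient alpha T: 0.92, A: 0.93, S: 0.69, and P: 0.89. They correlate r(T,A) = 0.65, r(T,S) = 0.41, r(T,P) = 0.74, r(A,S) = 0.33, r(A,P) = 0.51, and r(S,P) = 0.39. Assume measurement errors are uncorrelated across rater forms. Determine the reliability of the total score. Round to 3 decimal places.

0.958

Var(T+A+S+P) = 18.2² + 14.7² + 8.3² + 17.8² + 2·[18.2·14.7·0.65 + 18.2·8.3·0.41 + 18.2·17.8·0.74 + 14.7·8.3·0.33 + 14.7·17.8·0.51 + 8.3·17.8·0.39] = 933.06 + 1413.79 = 2346.85.
Under uncorrelated errors the observed covariances equal the true-score covariances, so only the own-variance terms attenuate.
True-score variance = [18.2²·0.92 + 14.7²·0.93 + 8.3²·0.69 + 17.8²·0.89] + 1413.79 = 835.226 + 1413.79 = 2249.02.
Reliability = 2249.02 / 2346.85 = 0.958.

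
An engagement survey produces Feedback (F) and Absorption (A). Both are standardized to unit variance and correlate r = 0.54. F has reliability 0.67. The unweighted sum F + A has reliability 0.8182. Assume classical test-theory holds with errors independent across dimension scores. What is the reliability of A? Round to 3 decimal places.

Var(F+A) = 2 + 2·0.54 = 3.080.
True-score variance = ρ_F + ρ_A + 2·0.54, so 0.8182 = (0.67 + ρ_A + 1.08) / 3.080.
ρ_A = 0.8182·3.080 − 0.67 − 1.08 = 0.770.

0.770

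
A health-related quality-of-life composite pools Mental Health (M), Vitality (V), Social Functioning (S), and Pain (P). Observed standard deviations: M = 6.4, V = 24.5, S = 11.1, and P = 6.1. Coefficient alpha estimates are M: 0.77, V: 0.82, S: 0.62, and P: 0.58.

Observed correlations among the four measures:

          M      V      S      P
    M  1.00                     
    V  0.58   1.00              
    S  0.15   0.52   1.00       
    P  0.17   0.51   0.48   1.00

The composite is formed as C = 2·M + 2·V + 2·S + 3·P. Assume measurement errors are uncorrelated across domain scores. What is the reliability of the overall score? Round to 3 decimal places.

Var(C) = 2²·6.4² + 2²·24.5² + 2²·11.1² + 3²·6.1² + 2·[4·6.4·24.5·0.58 + 4·6.4·11.1·0.15 + 6·6.4·6.1·0.17 + 4·24.5·11.1·0.52 + 6·24.5·6.1·0.51 + 6·11.1·6.1·0.48] = 3392.57 + 3328.4 = 6720.97.
Because errors are independent across components, Cov(Tᵢ,Tⱼ) = Cov(Xᵢ,Xⱼ); the off-diagonal part of the true-score variance is the same as above.
True-score variance = [2²·6.4²·0.77 + 2²·24.5²·0.82 + 2²·11.1²·0.62 + 3²·6.1²·0.58] + 3328.4 = 2594.77 + 3328.4 = 5923.17.
Reliability = 5923.17 / 6720.97 = 0.881.

0.881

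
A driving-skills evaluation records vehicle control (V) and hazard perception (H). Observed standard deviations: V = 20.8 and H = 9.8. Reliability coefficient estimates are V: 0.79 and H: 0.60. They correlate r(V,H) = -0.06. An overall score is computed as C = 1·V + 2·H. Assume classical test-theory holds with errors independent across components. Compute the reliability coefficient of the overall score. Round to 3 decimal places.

Var(C) = 20.8² + 2²·9.8² + 2·[2·20.8·9.8·(-0.06)] = 816.8 − 48.9216 = 767.878.
With uncorrelated errors the cross-covariances are all true-score covariance, so they carry over unchanged; only the diagonal terms shrink to ρᵢσᵢ².
True-score variance = [20.8²·0.79 + 2²·9.8²·0.60] − 48.9216 = 572.282 − 48.9216 = 523.36.
Reliability = 523.36 / 767.878 = 0.682.

0.682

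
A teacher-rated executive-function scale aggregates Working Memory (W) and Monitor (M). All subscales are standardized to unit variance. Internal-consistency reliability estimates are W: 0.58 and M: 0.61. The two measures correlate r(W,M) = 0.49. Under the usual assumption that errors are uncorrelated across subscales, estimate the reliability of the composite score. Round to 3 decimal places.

Var(W+M) = 2 + 2·[0.49] = 2 + 0.98 = 2.98.
With uncorrelated errors the cross-covariances are all true-score covariance, so they carry over unchanged; only the diagonal terms shrink to ρᵢσᵢ².
True-score variance = [0.58 + 0.61] + 0.98 = 1.19 + 0.98 = 2.17.
Reliability = 2.17 / 2.98 = 0.728.

0.728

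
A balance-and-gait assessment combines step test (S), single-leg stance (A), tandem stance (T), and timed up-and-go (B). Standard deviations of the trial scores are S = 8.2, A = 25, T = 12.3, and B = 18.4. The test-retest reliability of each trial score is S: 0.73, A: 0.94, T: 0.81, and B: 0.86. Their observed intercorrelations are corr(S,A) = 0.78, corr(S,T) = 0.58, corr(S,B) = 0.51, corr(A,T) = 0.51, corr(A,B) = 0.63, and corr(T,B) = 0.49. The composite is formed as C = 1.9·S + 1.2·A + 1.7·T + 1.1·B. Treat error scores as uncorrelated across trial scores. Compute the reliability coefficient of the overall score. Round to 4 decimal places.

Var(C) = 1.9²·8.2² + 1.2²·25² + 1.7²·12.3² + 1.1²·18.4² + 2·[2.28·8.2·25·0.78 + 3.23·8.2·12.3·0.58 + 2.09·8.2·18.4·0.51 + 2.04·25·12.3·0.51 + 1.32·25·18.4·0.63 + 1.87·12.3·18.4·0.49] = 1989.62 + 3248.36 = 5237.99.
Because errors are independent across components, Cov(Tᵢ,Tⱼ) = Cov(Xᵢ,Xⱼ); the off-diagonal part of the true-score variance is the same as above.
True-score variance = [1.9²·8.2²·0.73 + 1.2²·25²·0.94 + 1.7²·12.3²·0.81 + 1.1²·18.4²·0.86] + 3248.36 = 1729.66 + 3248.36 = 4978.02.
Reliability = 4978.02 / 5237.99 = 0.9504.

0.9504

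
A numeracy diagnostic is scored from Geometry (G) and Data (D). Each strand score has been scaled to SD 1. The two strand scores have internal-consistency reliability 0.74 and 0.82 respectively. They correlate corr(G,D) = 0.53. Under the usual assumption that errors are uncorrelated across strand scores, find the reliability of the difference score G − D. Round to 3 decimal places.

Var(G−D) = 1 + 1 − 2·0.53 = 2 − 1.06 = 0.94.
Because errors are independent across components, Cov(Tᵢ,Tⱼ) = Cov(Xᵢ,Xⱼ); the off-diagonal part of the true-score variance is the same as above.
True-score variance = [0.74 + 0.82] − 1.06 = 1.56 − 1.06 = 0.5.
Reliability = 0.5 / 0.94 = 0.532.

0.532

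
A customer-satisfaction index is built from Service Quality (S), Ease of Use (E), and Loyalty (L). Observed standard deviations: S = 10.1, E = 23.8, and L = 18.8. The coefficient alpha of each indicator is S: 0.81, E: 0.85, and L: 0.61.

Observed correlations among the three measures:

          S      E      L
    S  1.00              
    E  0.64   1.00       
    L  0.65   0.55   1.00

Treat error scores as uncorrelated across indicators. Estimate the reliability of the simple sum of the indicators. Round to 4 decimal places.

0.8829

Var(S+E+L) = 10.1² + 23.8² + 18.8² + 2·[10.1·23.8·0.64 + 10.1·18.8·0.65 + 23.8·18.8·0.55] = 1021.89 + 1046.71 = 2068.6.
With uncorrelated errors the cross-covariances are all true-score covariance, so they carry over unchanged; only the diagonal terms shrink to ρᵢσᵢ².
True-score variance = [10.1²·0.81 + 23.8²·0.85 + 18.8²·0.61] + 1046.71 = 779.701 + 1046.71 = 1826.41.
Reliability = 1826.41 / 2068.6 = 0.8829.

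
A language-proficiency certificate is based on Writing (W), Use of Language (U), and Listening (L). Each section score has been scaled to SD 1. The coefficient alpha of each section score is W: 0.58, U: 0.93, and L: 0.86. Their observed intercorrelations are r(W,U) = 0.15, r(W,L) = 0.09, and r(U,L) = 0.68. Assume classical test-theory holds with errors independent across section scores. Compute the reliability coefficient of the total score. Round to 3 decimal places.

0.870

Var(W+U+L) = 3 + 2·[0.15 + 0.09 + 0.68] = 3 + 1.84 = 4.84.
With uncorrelated errors the cross-covariances are all true-score covariance, so they carry over unchanged; only the diagonal terms shrink to ρᵢσᵢ².
True-score variance = [0.58 + 0.93 + 0.86] + 1.84 = 2.37 + 1.84 = 4.21.
Reliability = 4.21 / 4.84 = 0.870.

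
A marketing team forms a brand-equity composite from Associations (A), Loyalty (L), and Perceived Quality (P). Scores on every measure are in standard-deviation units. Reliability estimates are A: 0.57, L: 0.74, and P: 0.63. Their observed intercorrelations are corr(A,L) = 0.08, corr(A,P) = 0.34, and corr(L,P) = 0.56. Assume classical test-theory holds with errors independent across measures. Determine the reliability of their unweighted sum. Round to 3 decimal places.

Var(A+L+P) = 3 + 2·[0.08 + 0.34 + 0.56] = 3 + 1.96 = 4.96.
Because errors are independent across components, Cov(Tᵢ,Tⱼ) = Cov(Xᵢ,Xⱼ); the off-diagonal part of the true-score variance is the same as above.
True-score variance = [0.57 + 0.74 + 0.63] + 1.96 = 1.94 + 1.96 = 3.9.
Reliability = 3.9 / 4.96 = 0.786.

0.786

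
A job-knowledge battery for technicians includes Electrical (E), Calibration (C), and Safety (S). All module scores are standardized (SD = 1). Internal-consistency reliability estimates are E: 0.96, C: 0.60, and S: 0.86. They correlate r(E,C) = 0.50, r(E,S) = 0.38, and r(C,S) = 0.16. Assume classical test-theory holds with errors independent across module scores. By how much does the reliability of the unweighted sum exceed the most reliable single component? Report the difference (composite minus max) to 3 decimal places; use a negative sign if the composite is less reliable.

Var(sum) = 3 + 2.08 = 5.08; true-score variance = 2.42 + 2.08 = 4.5; composite reliability = 0.8858.
Max component reliability = 0.9600.
Difference = 0.8858 − 0.9600 = -0.074.

-0.074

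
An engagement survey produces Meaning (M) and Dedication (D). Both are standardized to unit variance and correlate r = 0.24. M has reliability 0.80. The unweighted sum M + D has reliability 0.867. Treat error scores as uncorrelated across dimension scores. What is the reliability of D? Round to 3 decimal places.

Var(M+D) = 2 + 2·0.24 = 2.480.
True-score variance = ρ_M + ρ_D + 2·0.24, so 0.867 = (0.80 + ρ_D + 0.48) / 2.480.
ρ_D = 0.867·2.480 − 0.80 − 0.48 = 0.870.

0.870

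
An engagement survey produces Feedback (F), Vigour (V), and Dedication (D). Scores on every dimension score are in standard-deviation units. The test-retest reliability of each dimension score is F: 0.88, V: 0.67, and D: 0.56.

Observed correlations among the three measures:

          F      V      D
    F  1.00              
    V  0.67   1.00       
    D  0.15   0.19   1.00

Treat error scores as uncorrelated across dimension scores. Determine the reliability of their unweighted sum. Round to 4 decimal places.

Var(F+V+D) = 3 + 2·[0.67 + 0.15 + 0.19] = 3 + 2.02 = 5.02.
With uncorrelated errors the cross-covariances are all true-score covariance, so they carry over unchanged; only the diagonal terms shrink to ρᵢσᵢ².
True-score variance = [0.88 + 0.67 + 0.56] + 2.02 = 2.11 + 2.02 = 4.13.
Reliability = 4.13 / 5.02 = 0.8227.

0.8227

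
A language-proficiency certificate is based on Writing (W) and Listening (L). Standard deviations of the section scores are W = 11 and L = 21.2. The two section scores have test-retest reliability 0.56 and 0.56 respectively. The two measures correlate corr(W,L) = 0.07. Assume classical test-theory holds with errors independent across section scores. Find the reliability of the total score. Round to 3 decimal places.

Var(W+L) = 11² + 21.2² + 2·[11·21.2·0.07] = 570.44 + 32.648 = 603.088.
Because errors are independent across components, Cov(Tᵢ,Tⱼ) = Cov(Xᵢ,Xⱼ); the off-diagonal part of the true-score variance is the same as above.
True-score variance = [11²·0.56 + 21.2²·0.56] + 32.648 = 319.446 + 32.648 = 352.094.
Reliability = 352.094 / 603.088 = 0.584.

0.584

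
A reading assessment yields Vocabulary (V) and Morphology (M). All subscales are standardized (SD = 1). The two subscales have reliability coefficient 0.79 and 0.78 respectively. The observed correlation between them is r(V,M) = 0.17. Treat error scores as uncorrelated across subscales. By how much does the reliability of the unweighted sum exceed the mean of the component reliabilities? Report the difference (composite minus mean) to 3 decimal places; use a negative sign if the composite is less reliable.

Var(sum) = 2 + 0.34 = 2.34; true-score variance = 1.57 + 0.34 = 1.91; composite reliability = 0.8162.
Mean component reliability = 0.7850.
Difference = 0.8162 − 0.7850 = 0.031.

0.031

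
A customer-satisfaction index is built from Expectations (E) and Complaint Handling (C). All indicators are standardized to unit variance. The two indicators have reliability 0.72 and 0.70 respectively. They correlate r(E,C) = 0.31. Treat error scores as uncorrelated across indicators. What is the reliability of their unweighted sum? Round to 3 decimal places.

0.779

Var(E+C) = 2 + 2·[0.31] = 2 + 0.62 = 2.62.
With uncorrelated errors the cross-covariances are all true-score covariance, so they carry over unchanged; only the diagonal terms shrink to ρᵢσᵢ².
True-score variance = [0.72 + 0.70] + 0.62 = 1.42 + 0.62 = 2.04.
Reliability = 2.04 / 2.62 = 0.779.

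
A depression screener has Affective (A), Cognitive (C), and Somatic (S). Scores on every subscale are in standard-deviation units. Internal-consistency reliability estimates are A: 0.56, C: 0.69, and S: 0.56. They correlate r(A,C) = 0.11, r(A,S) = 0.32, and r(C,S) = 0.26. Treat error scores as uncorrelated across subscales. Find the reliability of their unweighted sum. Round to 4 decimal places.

0.7283

Var(A+C+S) = 3 + 2·[0.11 + 0.32 + 0.26] = 3 + 1.38 = 4.38.
With uncorrelated errors the cross-covariances are all true-score covariance, so they carry over unchanged; only the diagonal terms shrink to ρᵢσᵢ².
True-score variance = [0.56 + 0.69 + 0.56] + 1.38 = 1.81 + 1.38 = 3.19.
Reliability = 3.19 / 4.38 = 0.7283.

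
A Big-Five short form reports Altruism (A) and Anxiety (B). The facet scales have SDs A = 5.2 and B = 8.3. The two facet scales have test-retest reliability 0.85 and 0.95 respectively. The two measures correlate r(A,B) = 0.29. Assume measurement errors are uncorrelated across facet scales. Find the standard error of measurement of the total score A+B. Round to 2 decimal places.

2.74

Var(total) = 95.93 + 25.0328 = 120.963.
True-score variance = 88.4295 + 25.0328 = 113.462, so reliability = 0.9380.
Error variance = 120.963 − 113.462 = 7.5005; SEM = √7.5005 = 2.74.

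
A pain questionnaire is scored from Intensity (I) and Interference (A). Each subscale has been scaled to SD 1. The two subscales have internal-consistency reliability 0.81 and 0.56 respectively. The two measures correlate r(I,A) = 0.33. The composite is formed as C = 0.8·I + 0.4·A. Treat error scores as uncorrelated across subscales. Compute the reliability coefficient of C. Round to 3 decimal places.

Var(C) = 0.8² + 0.4² + 2·[0.32·0.33] = 0.8 + 0.2112 = 1.0112.
With uncorrelated errors the cross-covariances are all true-score covariance, so they carry over unchanged; only the diagonal terms shrink to ρᵢσᵢ².
True-score variance = [0.8²·0.81 + 0.4²·0.56] + 0.2112 = 0.608 + 0.2112 = 0.8192.
Reliability = 0.8192 / 1.0112 = 0.810.

0.810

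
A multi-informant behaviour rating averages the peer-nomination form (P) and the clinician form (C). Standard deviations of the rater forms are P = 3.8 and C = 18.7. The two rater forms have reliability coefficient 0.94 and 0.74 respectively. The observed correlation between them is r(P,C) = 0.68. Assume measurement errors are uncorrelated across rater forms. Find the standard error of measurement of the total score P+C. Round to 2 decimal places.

9.58

Var(total) = 364.13 + 96.6416 = 460.772.
True-score variance = 272.344 + 96.6416 = 368.986, so reliability = 0.8008.
Error variance = 460.772 − 368.986 = 91.7858; SEM = √91.7858 = 9.58.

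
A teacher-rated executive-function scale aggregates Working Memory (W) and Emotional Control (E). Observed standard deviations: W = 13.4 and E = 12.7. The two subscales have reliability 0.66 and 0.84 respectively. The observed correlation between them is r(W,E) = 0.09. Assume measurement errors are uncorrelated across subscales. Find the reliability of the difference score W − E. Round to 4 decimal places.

0.7200

Var(W−E) = 13.4² + 12.7² − 2·13.4·12.7·0.09 = 340.85 − 30.6324 = 310.218.
Because errors are independent across components, Cov(Tᵢ,Tⱼ) = Cov(Xᵢ,Xⱼ); the off-diagonal part of the true-score variance is the same as above.
True-score variance = [13.4²·0.66 + 12.7²·0.84] − 30.6324 = 253.993 − 30.6324 = 223.361.
Reliability = 223.361 / 310.218 = 0.7200.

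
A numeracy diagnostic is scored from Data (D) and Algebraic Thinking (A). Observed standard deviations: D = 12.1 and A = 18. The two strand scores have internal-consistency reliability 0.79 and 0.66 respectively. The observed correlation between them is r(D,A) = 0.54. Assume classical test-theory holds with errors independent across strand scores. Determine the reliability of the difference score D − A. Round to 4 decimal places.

Var(D−A) = 12.1² + 18² − 2·12.1·18·0.54 = 470.41 − 235.224 = 235.186.
With uncorrelated errors the cross-covariances are all true-score covariance, so they carry over unchanged; only the diagonal terms shrink to ρᵢσᵢ².
True-score variance = [12.1²·0.79 + 18²·0.66] − 235.224 = 329.504 − 235.224 = 94.2799.
Reliability = 94.2799 / 235.186 = 0.4009.

0.4009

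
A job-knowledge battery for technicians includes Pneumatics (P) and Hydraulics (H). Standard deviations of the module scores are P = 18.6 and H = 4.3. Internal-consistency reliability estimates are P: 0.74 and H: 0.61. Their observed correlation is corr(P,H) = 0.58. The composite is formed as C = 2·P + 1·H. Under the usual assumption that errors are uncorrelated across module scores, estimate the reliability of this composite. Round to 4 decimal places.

0.7689

Var(C) = 2²·18.6² + 4.3² + 2·[2·18.6·4.3·0.58] = 1402.33 + 185.554 = 1587.88.
Under uncorrelated errors the observed covariances equal the true-score covariances, so only the own-variance terms attenuate.
True-score variance = [2²·18.6²·0.74 + 4.3²·0.61] + 185.554 = 1035.32 + 185.554 = 1220.87.
Reliability = 1220.87 / 1587.88 = 0.7689.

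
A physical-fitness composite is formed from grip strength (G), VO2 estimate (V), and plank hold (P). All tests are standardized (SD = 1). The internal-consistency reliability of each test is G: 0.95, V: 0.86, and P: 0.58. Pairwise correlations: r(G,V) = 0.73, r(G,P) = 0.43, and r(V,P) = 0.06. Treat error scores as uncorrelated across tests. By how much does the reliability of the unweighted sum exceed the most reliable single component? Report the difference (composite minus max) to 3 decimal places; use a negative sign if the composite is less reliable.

Var(sum) = 3 + 2.44 = 5.44; true-score variance = 2.39 + 2.44 = 4.83; composite reliability = 0.8879.
Max component reliability = 0.9500.
Difference = 0.8879 − 0.9500 = -0.062.

-0.062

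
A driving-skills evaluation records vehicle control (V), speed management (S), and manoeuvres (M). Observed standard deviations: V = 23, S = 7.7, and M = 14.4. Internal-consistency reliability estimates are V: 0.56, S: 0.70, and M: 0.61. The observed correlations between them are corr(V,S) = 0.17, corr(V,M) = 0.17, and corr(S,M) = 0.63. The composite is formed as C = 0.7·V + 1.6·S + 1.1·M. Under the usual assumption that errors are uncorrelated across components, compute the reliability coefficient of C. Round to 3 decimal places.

0.758

Var(C) = 0.7²·23² + 1.6²·7.7² + 1.1²·14.4² + 2·[1.12·23·7.7·0.17 + 0.77·23·14.4·0.17 + 1.76·7.7·14.4·0.63] = 661.898 + 400.035 = 1061.93.
Under uncorrelated errors the observed covariances equal the true-score covariances, so only the own-variance terms attenuate.
True-score variance = [0.7²·23²·0.56 + 1.6²·7.7²·0.70 + 1.1²·14.4²·0.61] + 400.035 = 404.458 + 400.035 = 804.493.
Reliability = 804.493 / 1061.93 = 0.758.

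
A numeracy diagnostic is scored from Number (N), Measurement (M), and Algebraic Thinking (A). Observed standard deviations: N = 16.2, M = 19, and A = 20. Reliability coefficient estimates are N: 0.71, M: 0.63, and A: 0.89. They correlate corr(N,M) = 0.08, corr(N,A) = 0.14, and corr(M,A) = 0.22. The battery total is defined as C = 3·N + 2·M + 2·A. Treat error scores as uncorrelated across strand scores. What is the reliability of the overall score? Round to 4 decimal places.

Var(C) = 3²·16.2² + 2²·19² + 2²·20² + 2·[6·16.2·19·0.08 + 6·16.2·20·0.14 + 4·19·20·0.22] = 5405.96 + 1508.61 = 6914.57.
Because errors are independent across components, Cov(Tᵢ,Tⱼ) = Cov(Xᵢ,Xⱼ); the off-diagonal part of the true-score variance is the same as above.
True-score variance = [3²·16.2²·0.71 + 2²·19²·0.63 + 2²·20²·0.89] + 1508.61 = 4010.71 + 1508.61 = 5519.32.
Reliability = 5519.32 / 6914.57 = 0.7982.

0.7982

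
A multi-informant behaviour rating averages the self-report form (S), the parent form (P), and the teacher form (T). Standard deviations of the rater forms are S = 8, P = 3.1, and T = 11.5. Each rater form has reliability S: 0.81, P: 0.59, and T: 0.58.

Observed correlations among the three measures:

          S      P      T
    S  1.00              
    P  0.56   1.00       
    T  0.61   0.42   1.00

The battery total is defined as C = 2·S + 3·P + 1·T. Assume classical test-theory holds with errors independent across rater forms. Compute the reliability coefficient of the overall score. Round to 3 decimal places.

Var(C) = 2²·8² + 3²·3.1² + 11.5² + 2·[6·8·3.1·0.56 + 2·8·11.5·0.61 + 3·3.1·11.5·0.42] = 474.74 + 480.974 = 955.714.
With uncorrelated errors the cross-covariances are all true-score covariance, so they carry over unchanged; only the diagonal terms shrink to ρᵢσᵢ².
True-score variance = [2²·8²·0.81 + 3²·3.1²·0.59 + 11.5²·0.58] + 480.974 = 335.094 + 480.974 = 816.068.
Reliability = 816.068 / 955.714 = 0.854.

0.854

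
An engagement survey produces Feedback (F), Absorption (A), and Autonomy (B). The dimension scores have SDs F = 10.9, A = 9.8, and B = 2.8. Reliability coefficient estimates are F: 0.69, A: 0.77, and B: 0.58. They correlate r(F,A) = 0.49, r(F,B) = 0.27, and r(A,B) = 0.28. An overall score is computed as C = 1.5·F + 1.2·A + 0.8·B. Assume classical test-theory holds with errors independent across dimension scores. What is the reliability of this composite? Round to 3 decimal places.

0.816

Var(C) = 1.5²·10.9² + 1.2²·9.8² + 0.8²·2.8² + 2·[1.8·10.9·9.8·0.49 + 1.2·10.9·2.8·0.27 + 0.96·9.8·2.8·0.28] = 410.638 + 222.959 = 633.597.
Under uncorrelated errors the observed covariances equal the true-score covariances, so only the own-variance terms attenuate.
True-score variance = [1.5²·10.9²·0.69 + 1.2²·9.8²·0.77 + 0.8²·2.8²·0.58] + 222.959 = 293.852 + 222.959 = 516.811.
Reliability = 516.811 / 633.597 = 0.816.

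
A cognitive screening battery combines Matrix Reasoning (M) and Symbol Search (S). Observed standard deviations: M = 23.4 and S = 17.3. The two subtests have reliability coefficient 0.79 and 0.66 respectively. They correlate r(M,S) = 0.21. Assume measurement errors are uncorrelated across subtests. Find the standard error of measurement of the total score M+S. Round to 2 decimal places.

14.72

Var(total) = 846.85 + 170.024 = 1016.87.
True-score variance = 630.104 + 170.024 = 800.128, so reliability = 0.7869.
Error variance = 1016.87 − 800.128 = 216.746; SEM = √216.746 = 14.72.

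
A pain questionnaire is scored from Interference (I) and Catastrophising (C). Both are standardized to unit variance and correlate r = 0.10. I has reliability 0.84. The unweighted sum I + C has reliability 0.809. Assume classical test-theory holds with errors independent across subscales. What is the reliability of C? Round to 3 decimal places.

Var(I+C) = 2 + 2·0.10 = 2.200.
True-score variance = ρ_I + ρ_C + 2·0.10, so 0.809 = (0.84 + ρ_C + 0.20) / 2.200.
ρ_C = 0.809·2.200 − 0.84 − 0.20 = 0.740.

0.740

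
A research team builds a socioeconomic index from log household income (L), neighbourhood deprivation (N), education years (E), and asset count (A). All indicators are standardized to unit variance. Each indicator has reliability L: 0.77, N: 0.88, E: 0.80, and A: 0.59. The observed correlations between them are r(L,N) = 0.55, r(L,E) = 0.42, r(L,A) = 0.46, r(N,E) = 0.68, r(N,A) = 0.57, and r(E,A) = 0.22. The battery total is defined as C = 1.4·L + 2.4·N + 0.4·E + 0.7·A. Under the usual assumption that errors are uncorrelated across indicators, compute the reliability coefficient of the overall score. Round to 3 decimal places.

Var(C) = 1.4² + 2.4² + 0.4² + 0.7² + 2·[3.36·0.55 + 0.56·0.42 + 0.98·0.46 + 0.96·0.68 + 1.68·0.57 + 0.28·0.22] = 8.37 + 8.412 = 16.782.
With uncorrelated errors the cross-covariances are all true-score covariance, so they carry over unchanged; only the diagonal terms shrink to ρᵢσᵢ².
True-score variance = [1.4²·0.77 + 2.4²·0.88 + 0.4²·0.80 + 0.7²·0.59] + 8.412 = 6.9951 + 8.412 = 15.4071.
Reliability = 15.4071 / 16.782 = 0.918.

0.918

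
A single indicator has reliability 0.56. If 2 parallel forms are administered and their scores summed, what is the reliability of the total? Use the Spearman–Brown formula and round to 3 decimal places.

ρ_k = kρ / (1 + (k−1)ρ) = 2·0.56 / (1 + 1·0.56) = 1.120 / 1.560 = 0.718.

0.718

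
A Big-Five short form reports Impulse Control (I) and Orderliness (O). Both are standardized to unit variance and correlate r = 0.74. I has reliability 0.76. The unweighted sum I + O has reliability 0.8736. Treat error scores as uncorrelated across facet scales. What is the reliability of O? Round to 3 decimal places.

0.800

Var(I+O) = 2 + 2·0.74 = 3.480.
True-score variance = ρ_I + ρ_O + 2·0.74, so 0.8736 = (0.76 + ρ_O + 1.48) / 3.480.
ρ_O = 0.8736·3.480 − 0.76 − 1.48 = 0.800.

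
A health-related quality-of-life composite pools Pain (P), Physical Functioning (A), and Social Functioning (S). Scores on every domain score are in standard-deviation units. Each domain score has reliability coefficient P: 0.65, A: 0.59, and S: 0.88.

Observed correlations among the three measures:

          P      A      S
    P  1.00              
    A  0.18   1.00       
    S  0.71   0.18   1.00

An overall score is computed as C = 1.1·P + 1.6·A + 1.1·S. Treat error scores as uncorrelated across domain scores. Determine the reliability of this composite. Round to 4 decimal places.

Var(C) = 1.1² + 1.6² + 1.1² + 2·[1.76·0.18 + 1.21·0.71 + 1.76·0.18] = 4.98 + 2.9854 = 7.9654.
Under uncorrelated errors the observed covariances equal the true-score covariances, so only the own-variance terms attenuate.
True-score variance = [1.1²·0.65 + 1.6²·0.59 + 1.1²·0.88] + 2.9854 = 3.3617 + 2.9854 = 6.3471.
Reliability = 6.3471 / 7.9654 = 0.7968.

0.7968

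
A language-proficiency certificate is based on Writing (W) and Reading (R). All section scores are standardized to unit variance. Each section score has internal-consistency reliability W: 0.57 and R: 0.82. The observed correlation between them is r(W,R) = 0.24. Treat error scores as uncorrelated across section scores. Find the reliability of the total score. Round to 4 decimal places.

0.7540

Var(W+R) = 2 + 2·[0.24] = 2 + 0.48 = 2.48.
With uncorrelated errors the cross-covariances are all true-score covariance, so they carry over unchanged; only the diagonal terms shrink to ρᵢσᵢ².
True-score variance = [0.57 + 0.82] + 0.48 = 1.39 + 0.48 = 1.87.
Reliability = 1.87 / 2.48 = 0.7540.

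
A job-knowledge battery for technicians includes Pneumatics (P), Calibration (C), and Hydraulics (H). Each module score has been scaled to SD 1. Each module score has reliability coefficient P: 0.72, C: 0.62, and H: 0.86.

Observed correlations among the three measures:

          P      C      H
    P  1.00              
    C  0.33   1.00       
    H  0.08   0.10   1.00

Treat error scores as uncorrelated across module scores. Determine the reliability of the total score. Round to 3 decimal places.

0.801

Var(P+C+H) = 3 + 2·[0.33 + 0.08 + 0.10] = 3 + 1.02 = 4.02.
Under uncorrelated errors the observed covariances equal the true-score covariances, so only the own-variance terms attenuate.
True-score variance = [0.72 + 0.62 + 0.86] + 1.02 = 2.2 + 1.02 = 3.22.
Reliability = 3.22 / 4.02 = 0.801.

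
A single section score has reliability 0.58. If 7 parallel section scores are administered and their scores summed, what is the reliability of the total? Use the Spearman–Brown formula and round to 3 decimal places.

0.906

ρ_k = kρ / (1 + (k−1)ρ) = 7·0.58 / (1 + 6·0.58) = 4.060 / 4.480 = 0.906.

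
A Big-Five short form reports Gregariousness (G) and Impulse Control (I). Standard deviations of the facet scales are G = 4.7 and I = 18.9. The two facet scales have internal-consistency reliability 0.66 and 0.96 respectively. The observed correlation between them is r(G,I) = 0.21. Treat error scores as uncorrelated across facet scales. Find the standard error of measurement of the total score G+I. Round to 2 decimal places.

Var(total) = 379.3 + 37.3086 = 416.609.
True-score variance = 357.501 + 37.3086 = 394.81, so reliability = 0.9477.
Error variance = 416.609 − 394.81 = 21.799; SEM = √21.799 = 4.67.

4.67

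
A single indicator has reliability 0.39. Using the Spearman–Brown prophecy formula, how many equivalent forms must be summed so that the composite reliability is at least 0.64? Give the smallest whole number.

3

k ≥ ρ*(1−ρ₁)/(ρ₁(1−ρ*)) = 0.64·0.61 / (0.39·0.36) = 2.781.
Smallest integer k = 3.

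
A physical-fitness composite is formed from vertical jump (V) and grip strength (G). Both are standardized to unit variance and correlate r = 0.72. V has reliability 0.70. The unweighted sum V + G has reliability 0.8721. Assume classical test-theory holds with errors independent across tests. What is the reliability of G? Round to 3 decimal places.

0.860

Var(V+G) = 2 + 2·0.72 = 3.440.
True-score variance = ρ_V + ρ_G + 2·0.72, so 0.8721 = (0.70 + ρ_G + 1.44) / 3.440.
ρ_G = 0.8721·3.440 − 0.70 − 1.44 = 0.860.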